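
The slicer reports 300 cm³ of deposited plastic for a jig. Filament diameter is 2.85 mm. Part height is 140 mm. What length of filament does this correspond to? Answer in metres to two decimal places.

47.03 m

Filament cross-section = π × (2.85/2)² = 6.3794 mm².
L = 300000 mm³ / 6.3794 mm² = 47026.37 mm, i.e. 47.03 m.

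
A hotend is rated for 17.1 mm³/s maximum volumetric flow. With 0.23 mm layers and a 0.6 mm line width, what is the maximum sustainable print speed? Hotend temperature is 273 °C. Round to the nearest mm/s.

A = 0.23 × 0.6, so 0.138 mm².
Max speed = 17.1 / 0.138 = 123.91 ≈ 124 mm/s.

124 mm/s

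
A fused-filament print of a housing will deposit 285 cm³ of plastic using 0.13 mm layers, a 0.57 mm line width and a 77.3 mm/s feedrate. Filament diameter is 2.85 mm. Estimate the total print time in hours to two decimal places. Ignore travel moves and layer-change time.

13.82 hours

Bead cross-section = 0.13 × 0.57 = 0.0741 mm².
Total extruded path = 285000/0.0741 = 3846153.8 mm.
Time extruding: 3846153.8 / 77.3 → 49756.2 s.
In the requested units: 49756.2 s = 13.82 hours.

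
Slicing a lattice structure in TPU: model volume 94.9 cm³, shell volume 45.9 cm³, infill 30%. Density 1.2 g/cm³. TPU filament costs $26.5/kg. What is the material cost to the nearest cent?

Interior volume = 94.9 − 45.9 = 49 cm³.
Infill deposited = 0.30 × 49, so 14.7 cm³.
Total printed volume = 45.9 + 14.7, so 60.6 cm³.
Mass = 60.6 × 1.2, so 72.72 g.
Cost = 72.72 g / 1000 × $26.5/kg = $1.93.

$1.93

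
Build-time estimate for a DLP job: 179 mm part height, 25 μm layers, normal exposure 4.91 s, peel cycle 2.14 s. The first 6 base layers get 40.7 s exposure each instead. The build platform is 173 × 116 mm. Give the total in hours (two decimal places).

Number of layers: 179 / 0.025 → 7160 (rounded up).
Base layers: 6 × (40.7 + 2.14) → 257.04 s.
Remaining layers: 7154 × (4.91 + 2.14) → 50435.7 s.
Sum: 257.04 + 50435.7 = 50692.74 s → 14.08 hours.

14.08 hours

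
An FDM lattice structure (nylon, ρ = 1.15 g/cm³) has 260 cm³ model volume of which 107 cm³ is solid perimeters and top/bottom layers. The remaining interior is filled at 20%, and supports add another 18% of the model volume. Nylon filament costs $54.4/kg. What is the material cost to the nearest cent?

$11.54

Volume inside the shell = 260 − 107, so 153 cm³.
Infill deposited = 0.20 × 153, so 30.6 cm³.
Support = 0.18 × 260 = 46.8 cm³.
Total printed volume = 107 + 30.6 + 46.8, so 184.4 cm³.
Mass = 184.4 × 1.15, so 212.06 g.
At $54.4/kg: 212.06/1000 × 54.4 = $11.54.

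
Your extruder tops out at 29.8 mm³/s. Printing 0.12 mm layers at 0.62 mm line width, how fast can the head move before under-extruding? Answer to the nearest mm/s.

Bead cross-section = 0.12 × 0.62, so 0.0744 mm².
v_max = Q/A = 29.8/0.0744 = 400.54 mm/s → 401 mm/s.

401 mm/s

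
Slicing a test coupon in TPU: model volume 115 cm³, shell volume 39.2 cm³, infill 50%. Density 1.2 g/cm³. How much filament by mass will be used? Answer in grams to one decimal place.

Infill region: 115 − 39.2 → 75.8 cm³.
Infill volume: 0.50 × 75.8 → 37.9 cm³.
Total printed volume = 39.2 + 37.9, so 77.1 cm³.
Mass = 77.1 × 1.2, so 92.52 g.

92.5 g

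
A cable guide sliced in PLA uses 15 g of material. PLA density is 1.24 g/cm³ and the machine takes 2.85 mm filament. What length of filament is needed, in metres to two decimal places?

Extruded volume: 15/1.24 = 12.0968 cm³ (12096.8 mm³).
Cross-section of 2.85 mm filament: π·(2.85/2)² = 6.3794 mm².
L = V/A = 12096.8/6.3794 = 1896.23 mm → 1.90 m.

1.90 m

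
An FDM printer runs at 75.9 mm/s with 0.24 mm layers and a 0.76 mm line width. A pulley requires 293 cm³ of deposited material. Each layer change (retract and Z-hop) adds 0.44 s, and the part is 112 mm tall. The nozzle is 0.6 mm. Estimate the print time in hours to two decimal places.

Line area = 0.24 × 0.76, so 0.1824 mm².
Total extruded path = 293000/0.1824 = 1606359.6 mm.
Extrusion time: 1606359.6 / 75.9 → 21164.2 s.
Layers = ⌈112/0.24⌉ = 467.
Z-hop total = 467 × 0.44, so 205.48 s.
Total = 21164.2 + 205.48 = 21369.68 s = 5.94 hours.

5.94 hours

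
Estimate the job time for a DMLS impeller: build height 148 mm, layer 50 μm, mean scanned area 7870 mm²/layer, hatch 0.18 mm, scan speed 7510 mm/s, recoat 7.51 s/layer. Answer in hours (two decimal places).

10.96 hours

Layers = ⌈148/0.05⌉ = 2960.
Per-layer scan distance = 7870 / 0.18 = 43722.2 mm.
Laser time per layer = 43722.2 / 7510 = 5.8219 s.
Time per layer: 5.8219 + 7.51 → 13.3319 s.
2960 layers × 13.3319 s/layer = 39462.424 s, i.e. 10.96 hours.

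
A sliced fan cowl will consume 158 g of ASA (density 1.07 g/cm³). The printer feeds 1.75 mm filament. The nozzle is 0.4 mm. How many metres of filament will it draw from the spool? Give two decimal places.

Extruded volume: 158/1.07 = 147.6636 cm³ (147663.6 mm³).
Filament cross-section = π × (1.75/2)² = 2.4053 mm².
Length = 147663.6 / 2.4053 = 61390.93 mm = 61.39 m.

61.39 m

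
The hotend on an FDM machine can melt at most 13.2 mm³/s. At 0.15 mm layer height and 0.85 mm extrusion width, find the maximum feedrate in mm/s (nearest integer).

104 mm/s

A = 0.15 × 0.85, so 0.1275 mm².
Max speed = 13.2 / 0.1275 = 103.53 ≈ 104 mm/s.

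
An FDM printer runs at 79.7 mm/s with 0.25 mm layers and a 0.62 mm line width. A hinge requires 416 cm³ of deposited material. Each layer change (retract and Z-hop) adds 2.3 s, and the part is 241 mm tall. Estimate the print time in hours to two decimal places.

Extrusion cross-section: 0.25 × 0.62 → 0.155 mm².
Total extruded path = 416000/0.155 = 2683871 mm.
Extrusion time = 2683871 / 79.7 = 33674.7 s.
Layer count = ceil(241 / 0.25) = 964.
Z-hop total: 964 × 2.3 → 2217.2 s.
Altogether 33674.7 + 2217.2 = 35891.9 s, i.e. 9.97 hours.

9.97 hours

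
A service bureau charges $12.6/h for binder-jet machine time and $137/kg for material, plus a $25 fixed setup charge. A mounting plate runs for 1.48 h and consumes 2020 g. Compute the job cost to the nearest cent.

$320.39

Time charge: 12.6 × 1.48 → $18.648.
Feedstock cost = 137 × 2020/1000, so $276.74.
Adding setup: 18.648 + 276.74 + 25 → 320.388 ≈ $320.39.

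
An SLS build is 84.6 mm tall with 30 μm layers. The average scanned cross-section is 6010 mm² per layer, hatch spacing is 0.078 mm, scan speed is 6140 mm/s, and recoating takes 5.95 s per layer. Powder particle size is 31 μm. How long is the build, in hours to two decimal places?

Number of layers: 84.6 / 0.03 → 2820 (rounded up).
Per-layer scan distance: 6010 / 0.078 → 77051.3 mm.
Scan time per layer = 77051.3 / 6140, so 12.5491 s.
Layer cycle = 12.5491 + 5.95, so 18.4991 s.
2820 layers × 18.4991 s/layer = 52167.462 s, i.e. 14.49 hours.

14.49 hours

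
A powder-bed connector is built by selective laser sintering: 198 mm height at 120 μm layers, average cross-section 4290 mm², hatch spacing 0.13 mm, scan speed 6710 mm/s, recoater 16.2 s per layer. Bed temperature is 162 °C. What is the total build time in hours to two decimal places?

9.68 hours

Layer count = ceil(198 / 0.12) = 1650.
Hatch length per layer = 4290 / 0.13, so 33000 mm.
Laser time per layer: 33000 / 6710 → 4.918 s.
Layer cycle: 4.918 + 16.2 → 21.118 s.
Total: 1650 × 21.118 s = 34844.7 s → 9.68 hours.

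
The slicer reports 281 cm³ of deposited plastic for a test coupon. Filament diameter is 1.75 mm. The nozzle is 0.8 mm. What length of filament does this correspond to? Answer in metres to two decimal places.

116.83 m

Filament cross-section = π × (1.75/2)² = 2.4053 mm².
Length = 281 cm³ / 2.4053 mm² = 281000 / 2.4053 = 116825.34 mm = 116.83 m.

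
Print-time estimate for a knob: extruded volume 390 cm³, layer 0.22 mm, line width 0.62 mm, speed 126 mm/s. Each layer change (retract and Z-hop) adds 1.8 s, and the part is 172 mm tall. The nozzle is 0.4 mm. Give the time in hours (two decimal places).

6.69 hours

Bead cross-section = 0.22 × 0.62, so 0.1364 mm².
Toolpath length = 390 cm³ / 0.1364 mm² = 390000 / 0.1364 = 2859237.5 mm.
Extrusion time: 2859237.5 / 126 → 22692.4 s.
Layers = ⌈172/0.22⌉ = 782.
Non-print overhead: 782 × 1.8 → 1407.6 s.
Altogether 22692.4 + 1407.6 = 24100 s, i.e. 6.69 hours.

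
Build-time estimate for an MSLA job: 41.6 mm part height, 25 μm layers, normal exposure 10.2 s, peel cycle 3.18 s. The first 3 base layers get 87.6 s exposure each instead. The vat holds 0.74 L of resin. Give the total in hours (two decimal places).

6.25 hours

Number of layers: 41.6 / 0.025 → 1664 (rounded up).
Base layers = 3 × (87.6 + 3.18) = 272.34 s.
Regular layers = 1661 × (10.2 + 3.18), so 22224.18 s.
Total = 272.34 + 22224.18 = 22496.52 s = 6.25 hours.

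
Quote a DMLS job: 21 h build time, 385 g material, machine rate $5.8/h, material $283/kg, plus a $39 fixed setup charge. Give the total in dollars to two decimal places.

Machine cost = 5.8 × 21, so $121.80.
Material charge = 283 × 385/1000, so $108.955.
Adding setup: 121.80 + 108.955 + 39 → 269.755 ≈ $269.76.

$269.76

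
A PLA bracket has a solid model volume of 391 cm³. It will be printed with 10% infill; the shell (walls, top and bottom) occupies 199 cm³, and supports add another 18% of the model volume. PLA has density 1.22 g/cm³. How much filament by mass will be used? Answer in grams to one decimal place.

352.1 g

Volume inside the shell = 391 − 199 = 192 cm³.
Infill volume = 0.10 × 192, so 19.2 cm³.
Support = 0.18 × 391 = 70.38 cm³.
Total printed volume: 199 + 19.2 + 70.38 → 288.58 cm³.
Mass: 288.58 × 1.22 → 352.0676 g.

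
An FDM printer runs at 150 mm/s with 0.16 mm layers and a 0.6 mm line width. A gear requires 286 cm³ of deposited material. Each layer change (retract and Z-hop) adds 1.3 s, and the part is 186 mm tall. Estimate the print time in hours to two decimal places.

5.94 hours

Extrusion cross-section: 0.16 × 0.6 → 0.096 mm².
Toolpath length = 286 cm³ / 0.096 mm² = 286000 / 0.096 = 2979166.7 mm.
Extrusion time: 2979166.7 / 150 → 19861.1 s.
Layer count = ceil(186 / 0.16) = 1163.
Non-print overhead = 1163 × 1.3 = 1511.9 s.
Altogether 19861.1 + 1511.9 = 21373 s, i.e. 5.94 hours.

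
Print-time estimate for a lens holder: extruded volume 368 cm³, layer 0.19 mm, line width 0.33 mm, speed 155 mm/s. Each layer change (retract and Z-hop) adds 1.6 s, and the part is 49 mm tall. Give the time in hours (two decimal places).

10.63 hours

Line area = 0.19 × 0.33, so 0.0627 mm².
Path length: 368000 mm³ / 0.0627 mm² → 5869218.5 mm.
Print-move time = 5869218.5 / 155 = 37865.9 s.
Number of layers: 49 / 0.19 → 258 (rounded up).
Z-hop total = 258 × 1.6, so 412.8 s.
Altogether 37865.9 + 412.8 = 38278.7 s, i.e. 10.63 hours.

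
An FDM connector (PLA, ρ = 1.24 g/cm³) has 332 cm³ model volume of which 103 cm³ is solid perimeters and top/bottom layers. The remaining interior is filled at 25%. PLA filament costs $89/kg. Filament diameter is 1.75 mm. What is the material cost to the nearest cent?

Volume inside the shell = 332 − 103 = 229 cm³.
Infill volume = 0.25 × 229 = 57.25 cm³.
Deposited volume = 103 + 57.25, so 160.25 cm³.
Mass = 160.25 × 1.24 = 198.71 g.
At $89/kg: 198.71/1000 × 89 = $17.69.

$17.69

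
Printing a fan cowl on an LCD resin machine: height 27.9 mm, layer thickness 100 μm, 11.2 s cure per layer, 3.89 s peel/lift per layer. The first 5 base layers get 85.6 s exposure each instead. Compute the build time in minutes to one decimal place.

Layer count = ceil(27.9 / 0.1) = 279.
Burn-in layers = 5 × (85.6 + 3.89), so 447.45 s.
Normal layers: 274 × (11.2 + 3.89) → 4134.66 s.
Sum: 447.45 + 4134.66 = 4582.11 s → 76.4 minutes.

76.4 minutes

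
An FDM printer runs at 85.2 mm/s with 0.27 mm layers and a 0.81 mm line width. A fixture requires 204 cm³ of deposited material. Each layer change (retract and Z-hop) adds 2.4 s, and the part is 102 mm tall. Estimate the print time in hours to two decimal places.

3.29 hours

Extrusion cross-section: 0.27 × 0.81 → 0.2187 mm².
Toolpath length = 204 cm³ / 0.2187 mm² = 204000 / 0.2187 = 932784.6 mm.
Print-move time: 932784.6 / 85.2 → 10948.2 s.
Layer count = ceil(102 / 0.27) = 378.
Non-print overhead = 378 × 2.4 = 907.2 s.
Altogether 10948.2 + 907.2 = 11855.4 s, i.e. 3.29 hours.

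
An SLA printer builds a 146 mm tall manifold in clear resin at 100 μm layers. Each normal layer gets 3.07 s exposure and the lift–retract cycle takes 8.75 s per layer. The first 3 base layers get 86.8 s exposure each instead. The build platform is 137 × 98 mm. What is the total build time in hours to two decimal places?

4.86 hours

Layers = ⌈146/0.1⌉ = 1460.
Bottom layers = 3 × (86.8 + 8.75) = 286.65 s.
Regular layers = 1457 × (3.07 + 8.75) = 17221.74 s.
Sum: 286.65 + 17221.74 = 17508.39 s → 4.86 hours.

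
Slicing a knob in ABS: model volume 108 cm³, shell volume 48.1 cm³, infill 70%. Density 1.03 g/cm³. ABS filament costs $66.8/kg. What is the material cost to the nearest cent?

$6.19

Interior volume = 108 − 48.1, so 59.9 cm³.
Deposited infill = 0.70 × 59.9 = 41.93 cm³.
Total printed volume = 48.1 + 41.93 = 90.03 cm³.
Mass = 90.03 × 1.03, so 92.7309 g.
Cost = 92.7309 g / 1000 × $66.8/kg = $6.19.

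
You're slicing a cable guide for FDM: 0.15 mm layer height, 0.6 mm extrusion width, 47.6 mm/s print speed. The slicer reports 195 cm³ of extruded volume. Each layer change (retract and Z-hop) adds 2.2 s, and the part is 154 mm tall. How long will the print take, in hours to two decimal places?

Line area = 0.15 × 0.6 = 0.09 mm².
Toolpath length = 195 cm³ / 0.09 mm² = 195000 / 0.09 = 2166666.7 mm.
Extrusion time: 2166666.7 / 47.6 → 45518.2 s.
Layer count = ceil(154 / 0.15) = 1027.
Non-print overhead: 1027 × 2.2 → 2259.4 s.
Altogether 45518.2 + 2259.4 = 47777.6 s, i.e. 13.27 hours.

13.27 hours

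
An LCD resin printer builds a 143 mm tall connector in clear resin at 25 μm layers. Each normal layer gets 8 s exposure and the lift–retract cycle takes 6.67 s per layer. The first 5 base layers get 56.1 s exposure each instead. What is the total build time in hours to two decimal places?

23.38 hours

Number of layers: 143 / 0.025 → 5720 (rounded up).
Bottom layers: 5 × (56.1 + 6.67) → 313.85 s.
Normal layers: 5715 × (8 + 6.67) → 83839.05 s.
Total = 313.85 + 83839.05 = 84152.9 s = 23.38 hours.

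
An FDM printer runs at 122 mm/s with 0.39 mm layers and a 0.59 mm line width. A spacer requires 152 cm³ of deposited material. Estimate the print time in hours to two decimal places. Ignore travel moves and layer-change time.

1.50 hours

Line area = 0.39 × 0.59, so 0.2301 mm².
Path length: 152000 mm³ / 0.2301 mm² → 660582.4 mm.
Print-move time = 660582.4 / 122 = 5414.6 s.
Converting: 5414.6 s = 1.50 hours.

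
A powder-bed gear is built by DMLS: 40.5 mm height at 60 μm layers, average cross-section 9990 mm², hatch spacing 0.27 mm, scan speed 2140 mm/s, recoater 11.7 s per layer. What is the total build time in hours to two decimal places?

5.44 hours

Layers = ⌈40.5/0.06⌉ = 675.
Hatch length per layer = 9990 / 0.27, so 37000 mm.
Per-layer scan time = 37000 / 2140, so 17.2897 s.
Layer cycle = 17.2897 + 11.7, so 28.9897 s.
Build time = 675 × 28.9897 = 19568.0475 s = 5.44 hours.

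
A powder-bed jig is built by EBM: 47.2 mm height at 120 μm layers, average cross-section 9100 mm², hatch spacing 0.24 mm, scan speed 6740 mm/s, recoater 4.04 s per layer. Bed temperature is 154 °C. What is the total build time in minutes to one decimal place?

63.5 minutes

Layers = ⌈47.2/0.12⌉ = 394.
Per-layer scan distance: 9100 / 0.24 → 37916.7 mm.
Per-layer scan time: 37916.7 / 6740 → 5.6256 s.
Time per layer = 5.6256 + 4.04, so 9.6656 s.
394 layers × 9.6656 s/layer = 3808.2464 s, i.e. 63.5 minutes.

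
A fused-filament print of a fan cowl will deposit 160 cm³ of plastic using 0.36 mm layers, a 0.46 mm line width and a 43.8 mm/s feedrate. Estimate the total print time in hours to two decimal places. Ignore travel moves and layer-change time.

6.13 hours

Bead cross-section: 0.36 × 0.46 → 0.1656 mm².
Toolpath length = 160 cm³ / 0.1656 mm² = 160000 / 0.1656 = 966183.6 mm.
Time extruding: 966183.6 / 43.8 → 22059 s.
Converting: 22059 s = 6.13 hours.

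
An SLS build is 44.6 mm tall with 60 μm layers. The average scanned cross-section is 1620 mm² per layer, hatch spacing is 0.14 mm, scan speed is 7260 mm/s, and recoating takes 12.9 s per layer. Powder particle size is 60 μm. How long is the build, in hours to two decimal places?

Layers = ⌈44.6/0.06⌉ = 744.
Hatch length per layer = 1620 / 0.14 = 11571.4 mm.
Per-layer scan time = 11571.4 / 7260 = 1.5939 s.
Time per layer = 1.5939 + 12.9 = 14.4939 s.
744 layers × 14.4939 s/layer = 10783.4616 s, i.e. 3.00 hours.

3.00 hours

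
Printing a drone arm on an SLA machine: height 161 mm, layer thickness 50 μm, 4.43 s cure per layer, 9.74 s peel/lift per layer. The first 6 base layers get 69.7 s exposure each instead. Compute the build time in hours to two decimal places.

12.78 hours

Layers = ⌈161/0.05⌉ = 3220.
Bottom layers: 6 × (69.7 + 9.74) → 476.64 s.
Regular layers = 3214 × (4.43 + 9.74) = 45542.38 s.
Total = 476.64 + 45542.38 = 46019.02 s = 12.78 hours.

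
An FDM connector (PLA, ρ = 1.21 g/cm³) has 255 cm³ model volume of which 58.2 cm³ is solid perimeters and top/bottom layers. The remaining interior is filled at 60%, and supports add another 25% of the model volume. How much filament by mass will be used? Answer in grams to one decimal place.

290.4 g

Volume inside the shell = 255 − 58.2, so 196.8 cm³.
Infill volume: 0.60 × 196.8 → 118.08 cm³.
Support = 0.25 × 255 = 63.75 cm³.
Deposited volume = 58.2 + 118.08 + 63.75, so 240.03 cm³.
Mass = 240.03 × 1.21 = 290.4363 g.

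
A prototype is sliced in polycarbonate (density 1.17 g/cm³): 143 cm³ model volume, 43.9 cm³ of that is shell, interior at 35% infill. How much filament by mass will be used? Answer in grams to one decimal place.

91.9 g

Infill region: 143 − 43.9 → 99.1 cm³.
Deposited infill = 0.35 × 99.1, so 34.685 cm³.
Deposited volume = 43.9 + 34.685, so 78.585 cm³.
Mass = 78.585 × 1.17 = 91.94445 g.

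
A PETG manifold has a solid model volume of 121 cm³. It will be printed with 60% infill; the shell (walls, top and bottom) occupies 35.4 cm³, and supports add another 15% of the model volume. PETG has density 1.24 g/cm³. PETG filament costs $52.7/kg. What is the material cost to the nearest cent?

Infill region = 121 − 35.4 = 85.6 cm³.
Deposited infill = 0.60 × 85.6 = 51.36 cm³.
Support: 0.15 × 121 → 18.15 cm³.
Total extruded = 35.4 + 51.36 + 18.15, so 104.91 cm³.
Mass = 104.91 × 1.24 = 130.0884 g.
At $52.7/kg: 130.0884/1000 × 52.7 = $6.86.

$6.86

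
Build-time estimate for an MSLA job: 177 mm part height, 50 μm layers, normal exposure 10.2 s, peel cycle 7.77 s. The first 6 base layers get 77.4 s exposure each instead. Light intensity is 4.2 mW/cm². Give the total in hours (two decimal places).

17.78 hours

Layer count = ceil(177 / 0.05) = 3540.
Base layers: 6 × (77.4 + 7.77) → 511.02 s.
Regular layers = 3534 × (10.2 + 7.77), so 63505.98 s.
Total = 511.02 + 63505.98 = 64017 s = 17.78 hours.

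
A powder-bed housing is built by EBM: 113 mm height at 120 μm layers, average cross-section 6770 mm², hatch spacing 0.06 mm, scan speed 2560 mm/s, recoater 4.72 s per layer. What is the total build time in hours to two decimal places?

12.77 hours

Number of layers: 113 / 0.12 → 942 (rounded up).
Scan path per layer = 6770 / 0.06, so 112833.3 mm.
Beam time per layer: 112833.3 / 2560 → 44.0755 s.
Layer cycle = 44.0755 + 4.72, so 48.7955 s.
942 layers × 48.7955 s/layer = 45965.361 s, i.e. 12.77 hours.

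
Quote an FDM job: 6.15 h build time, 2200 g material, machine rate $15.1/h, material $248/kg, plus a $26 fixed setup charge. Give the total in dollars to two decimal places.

$664.47

Time charge = 15.1 × 6.15 = $92.865.
Material charge = 248 × 2200/1000 = $545.60.
Adding setup: 92.865 + 545.60 + 26 → 664.465 ≈ $664.47.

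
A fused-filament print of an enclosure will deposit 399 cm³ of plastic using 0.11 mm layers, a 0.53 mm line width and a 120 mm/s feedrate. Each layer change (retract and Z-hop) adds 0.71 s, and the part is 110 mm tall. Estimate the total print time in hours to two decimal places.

16.04 hours

Extrusion cross-section = 0.11 × 0.53, so 0.0583 mm².
Path length: 399000 mm³ / 0.0583 mm² → 6843910.8 mm.
Time extruding = 6843910.8 / 120, so 57032.6 s.
Layers = ⌈110/0.11⌉ = 1000.
Non-print overhead = 1000 × 0.71, so 710 s.
Total = 57032.6 + 710 = 57742.6 s = 16.04 hours.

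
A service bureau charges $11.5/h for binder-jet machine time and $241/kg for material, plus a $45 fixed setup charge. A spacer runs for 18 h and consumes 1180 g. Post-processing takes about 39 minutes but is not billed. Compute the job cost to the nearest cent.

$536.38

Machine-time cost = 11.5 × 18, so $207.00.
Material cost = 241 × 1180/1000 = $284.38.
Adding setup: 207.00 + 284.38 + 45 → $536.38.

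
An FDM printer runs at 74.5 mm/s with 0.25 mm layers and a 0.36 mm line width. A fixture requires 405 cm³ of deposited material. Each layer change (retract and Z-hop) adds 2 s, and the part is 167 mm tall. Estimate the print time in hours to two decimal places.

Bead cross-section: 0.25 × 0.36 → 0.09 mm².
Path length: 405000 mm³ / 0.09 mm² → 4500000 mm.
Extrusion time = 4500000 / 74.5, so 60402.7 s.
Layers = ⌈167/0.25⌉ = 668.
Layer-change overhead = 668 × 2 = 1336 s.
Altogether 60402.7 + 1336 = 61738.7 s, i.e. 17.15 hours.

17.15 hours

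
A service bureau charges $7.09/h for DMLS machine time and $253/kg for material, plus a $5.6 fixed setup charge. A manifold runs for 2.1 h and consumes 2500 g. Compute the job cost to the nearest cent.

$652.99

Machine-time cost = 7.09 × 2.1, so $14.889.
Material cost = 253 × 2500/1000 = $632.50.
Adding setup: 14.889 + 632.50 + 5.6 → 652.989 ≈ $652.99.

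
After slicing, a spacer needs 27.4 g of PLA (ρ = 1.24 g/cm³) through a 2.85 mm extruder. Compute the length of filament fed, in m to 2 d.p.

3.46 m

Volume = 27.4 g / 1.24 g·cm⁻³ = 22.0968 cm³ = 22096.8 mm³.
Filament cross-section = π × (2.85/2)² = 6.3794 mm².
Length = 22096.8 / 6.3794 = 3463.77 mm = 3.46 m.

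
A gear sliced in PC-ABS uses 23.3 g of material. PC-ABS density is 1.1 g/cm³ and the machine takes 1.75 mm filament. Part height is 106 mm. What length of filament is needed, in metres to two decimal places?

8.81 m

Extruded volume: 23.3/1.1 = 21.1818 cm³ (21181.8 mm³).
Cross-section of 1.75 mm filament: π·(1.75/2)² = 2.4053 mm².
L = V/A = 21181.8/2.4053 = 8806.3 mm → 8.81 m.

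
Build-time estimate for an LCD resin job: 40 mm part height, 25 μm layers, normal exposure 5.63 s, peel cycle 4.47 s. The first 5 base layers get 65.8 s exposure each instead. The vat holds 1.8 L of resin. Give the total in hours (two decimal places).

4.57 hours

Number of layers: 40 / 0.025 → 1600 (rounded up).
Burn-in layers: 5 × (65.8 + 4.47) → 351.35 s.
Regular layers = 1595 × (5.63 + 4.47) = 16109.5 s.
Sum: 351.35 + 16109.5 = 16460.85 s → 4.57 hours.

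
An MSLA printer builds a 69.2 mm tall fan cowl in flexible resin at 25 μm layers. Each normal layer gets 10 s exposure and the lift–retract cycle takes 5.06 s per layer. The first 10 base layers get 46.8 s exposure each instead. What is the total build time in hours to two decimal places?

Number of layers: 69.2 / 0.025 → 2768 (rounded up).
Burn-in layers = 10 × (46.8 + 5.06), so 518.6 s.
Remaining layers = 2758 × (10 + 5.06), so 41535.48 s.
Total = 518.6 + 41535.48 = 42054.08 s = 11.68 hours.

11.68 hours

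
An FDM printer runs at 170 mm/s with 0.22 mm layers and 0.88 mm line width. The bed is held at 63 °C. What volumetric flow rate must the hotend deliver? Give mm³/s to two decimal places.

32.91

Extrusion cross-section = 0.22 × 0.88 = 0.1936 mm².
Volumetric flow = 170 × 0.1936 = 32.91 mm³/s.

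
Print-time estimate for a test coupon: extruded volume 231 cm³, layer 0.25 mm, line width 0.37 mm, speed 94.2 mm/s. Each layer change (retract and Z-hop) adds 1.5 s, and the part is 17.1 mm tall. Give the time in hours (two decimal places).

7.39 hours

Bead cross-section = 0.25 × 0.37 = 0.0925 mm².
Total extruded path = 231000/0.0925 = 2497297.3 mm.
Extrusion time: 2497297.3 / 94.2 → 26510.6 s.
Layer count = ceil(17.1 / 0.25) = 69.
Non-print overhead: 69 × 1.5 → 103.5 s.
Altogether 26510.6 + 103.5 = 26614.1 s, i.e. 7.39 hours.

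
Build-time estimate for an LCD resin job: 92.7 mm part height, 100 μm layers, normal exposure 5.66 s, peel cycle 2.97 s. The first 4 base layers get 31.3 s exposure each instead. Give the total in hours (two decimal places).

2.25 hours

Number of layers: 92.7 / 0.1 → 927 (rounded up).
Base layers = 4 × (31.3 + 2.97) = 137.08 s.
Normal layers: 923 × (5.66 + 2.97) → 7965.49 s.
Sum: 137.08 + 7965.49 = 8102.57 s → 2.25 hours.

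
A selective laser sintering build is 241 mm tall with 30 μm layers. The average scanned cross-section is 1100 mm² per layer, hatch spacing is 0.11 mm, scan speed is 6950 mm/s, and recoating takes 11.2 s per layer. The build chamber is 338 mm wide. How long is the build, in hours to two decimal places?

Layer count = ceil(241 / 0.03) = 8034.
Per-layer scan distance = 1100 / 0.11 = 10000 mm.
Per-layer scan time = 10000 / 6950, so 1.4388 s.
Layer cycle = 1.4388 + 11.2, so 12.6388 s.
Total: 8034 × 12.6388 s = 101540.1192 s → 28.21 hours.

28.21 hours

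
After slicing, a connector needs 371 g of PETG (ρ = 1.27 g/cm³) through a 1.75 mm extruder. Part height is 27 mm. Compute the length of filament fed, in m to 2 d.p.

Extruded volume: 371/1.27 = 292.126 cm³ (292126 mm³).
A = π r² = π × 0.875² = 2.4053 mm².
L = V/A = 292126/2.4053 = 121450.96 mm → 121.45 m.

121.45 m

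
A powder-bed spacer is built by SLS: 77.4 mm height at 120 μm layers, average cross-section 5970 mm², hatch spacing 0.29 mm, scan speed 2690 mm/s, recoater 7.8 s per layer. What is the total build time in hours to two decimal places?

Layer count = ceil(77.4 / 0.12) = 645.
Scan path per layer = 5970 / 0.29 = 20586.2 mm.
Laser time per layer = 20586.2 / 2690, so 7.6529 s.
Per-layer time: 7.6529 + 7.8 → 15.4529 s.
Total: 645 × 15.4529 s = 9967.1205 s → 2.77 hours.

2.77 hours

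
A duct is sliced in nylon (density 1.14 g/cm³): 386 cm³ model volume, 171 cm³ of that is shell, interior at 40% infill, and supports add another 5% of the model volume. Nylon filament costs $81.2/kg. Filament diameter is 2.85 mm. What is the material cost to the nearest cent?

Volume inside the shell = 386 − 171 = 215 cm³.
Infill deposited = 0.40 × 215 = 86 cm³.
Support = 0.05 × 386, so 19.3 cm³.
Total printed volume = 171 + 86 + 19.3, so 276.3 cm³.
Mass: 276.3 × 1.14 → 314.982 g.
Cost = 314.982 g / 1000 × $81.2/kg = $25.58.

$25.58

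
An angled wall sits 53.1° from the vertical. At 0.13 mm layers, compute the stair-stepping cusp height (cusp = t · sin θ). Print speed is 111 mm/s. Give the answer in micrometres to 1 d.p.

104.0 μm

Cusp = layer height × sin(53.1°) = 0.13 × 0.7997 = 0.103961 mm = 104.0 μm.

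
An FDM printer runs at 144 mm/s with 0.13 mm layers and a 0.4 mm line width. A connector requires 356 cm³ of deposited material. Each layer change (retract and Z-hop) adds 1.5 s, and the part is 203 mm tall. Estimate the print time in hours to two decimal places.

13.86 hours

Bead cross-section: 0.13 × 0.4 → 0.052 mm².
Toolpath length = 356 cm³ / 0.052 mm² = 356000 / 0.052 = 6846153.8 mm.
Extrusion time: 6846153.8 / 144 → 47542.7 s.
Layers = ⌈203/0.13⌉ = 1562.
Non-print overhead = 1562 × 1.5, so 2343 s.
Altogether 47542.7 + 2343 = 49885.7 s, i.e. 13.86 hours.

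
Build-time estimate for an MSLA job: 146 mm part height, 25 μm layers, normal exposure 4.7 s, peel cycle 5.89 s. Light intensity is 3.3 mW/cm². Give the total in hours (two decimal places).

Layer count = ceil(146 / 0.025) = 5840.
Per-layer time = 4.7 + 5.89 = 10.59 s.
Build time: 5840 × 10.59 s = 61845.6 s, i.e. 17.18 hours.

17.18 hours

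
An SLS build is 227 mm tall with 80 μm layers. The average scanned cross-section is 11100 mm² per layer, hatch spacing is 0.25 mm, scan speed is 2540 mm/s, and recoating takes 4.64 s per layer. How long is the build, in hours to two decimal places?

Layers = ⌈227/0.08⌉ = 2838.
Per-layer scan distance = 11100 / 0.25 = 44400 mm.
Per-layer scan time: 44400 / 2540 → 17.4803 s.
Per-layer time = 17.4803 + 4.64, so 22.1203 s.
Build time = 2838 × 22.1203 = 62777.4114 s = 17.44 hours.

17.44 hours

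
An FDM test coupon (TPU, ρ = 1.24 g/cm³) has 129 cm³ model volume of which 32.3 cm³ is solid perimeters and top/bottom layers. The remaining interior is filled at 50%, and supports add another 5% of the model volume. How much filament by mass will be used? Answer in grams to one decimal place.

108.0 g

Infill region = 129 − 32.3 = 96.7 cm³.
Deposited infill = 0.50 × 96.7, so 48.35 cm³.
Support = 0.05 × 129 = 6.45 cm³.
Total extruded = 32.3 + 48.35 + 6.45, so 87.1 cm³.
Mass: 87.1 × 1.24 → 108.004 g.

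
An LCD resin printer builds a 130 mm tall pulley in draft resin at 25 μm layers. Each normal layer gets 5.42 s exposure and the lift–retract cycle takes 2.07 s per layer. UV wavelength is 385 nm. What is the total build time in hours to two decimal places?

Number of layers: 130 / 0.025 → 5200 (rounded up).
Cycle time: 5.42 + 2.07 → 7.49 s.
Total = 5200 × 7.49 = 38948 s = 10.82 hours.

10.82 hours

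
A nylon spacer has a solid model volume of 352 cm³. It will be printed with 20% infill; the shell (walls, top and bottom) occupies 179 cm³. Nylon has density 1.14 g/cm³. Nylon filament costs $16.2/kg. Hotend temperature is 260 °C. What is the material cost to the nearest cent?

$3.94

Infill region: 352 − 179 → 173 cm³.
Infill volume = 0.20 × 173 = 34.6 cm³.
Total extruded: 179 + 34.6 → 213.6 cm³.
Mass: 213.6 × 1.14 → 243.504 g.
Cost = 243.504 g / 1000 × $16.2/kg = $3.94.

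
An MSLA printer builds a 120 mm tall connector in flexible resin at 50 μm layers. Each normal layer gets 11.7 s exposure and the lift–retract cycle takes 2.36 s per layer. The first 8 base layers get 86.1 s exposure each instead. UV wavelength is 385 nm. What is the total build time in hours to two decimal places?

Number of layers: 120 / 0.05 → 2400 (rounded up).
Base layers = 8 × (86.1 + 2.36) = 707.68 s.
Normal layers = 2392 × (11.7 + 2.36), so 33631.52 s.
Total = 707.68 + 33631.52 = 34339.2 s = 9.54 hours.

9.54 hours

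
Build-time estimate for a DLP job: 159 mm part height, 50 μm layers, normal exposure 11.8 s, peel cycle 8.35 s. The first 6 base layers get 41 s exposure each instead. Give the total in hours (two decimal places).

17.85 hours

Number of layers: 159 / 0.05 → 3180 (rounded up).
Bottom layers = 6 × (41 + 8.35), so 296.1 s.
Normal layers = 3174 × (11.8 + 8.35) = 63956.1 s.
Total = 296.1 + 63956.1 = 64252.2 s = 17.85 hours.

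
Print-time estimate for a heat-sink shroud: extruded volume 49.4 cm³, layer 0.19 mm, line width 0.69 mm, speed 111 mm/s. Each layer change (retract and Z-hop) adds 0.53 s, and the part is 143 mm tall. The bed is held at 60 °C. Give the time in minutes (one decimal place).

63.2 minutes

Line area = 0.19 × 0.69 = 0.1311 mm².
Path length: 49400 mm³ / 0.1311 mm² → 376811.6 mm.
Print-move time: 376811.6 / 111 → 3394.7 s.
Layer count = ceil(143 / 0.19) = 753.
Layer-change overhead = 753 × 0.53, so 399.09 s.
Total = 3394.7 + 399.09 = 3793.79 s = 63.2 minutes.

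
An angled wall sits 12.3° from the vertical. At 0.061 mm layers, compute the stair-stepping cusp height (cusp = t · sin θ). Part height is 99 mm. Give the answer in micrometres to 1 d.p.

h_c = t·sin θ = 0.061 × 0.2130 = 0.012993 mm (13.0 μm).

13.0 μm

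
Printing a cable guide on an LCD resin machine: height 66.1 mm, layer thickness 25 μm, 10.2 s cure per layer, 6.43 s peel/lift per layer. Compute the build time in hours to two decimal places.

12.21 hours

Number of layers: 66.1 / 0.025 → 2644 (rounded up).
Each layer takes: 10.2 + 6.43 → 16.63 s.
Build time: 2644 × 16.63 s = 43969.72 s, i.e. 12.21 hours.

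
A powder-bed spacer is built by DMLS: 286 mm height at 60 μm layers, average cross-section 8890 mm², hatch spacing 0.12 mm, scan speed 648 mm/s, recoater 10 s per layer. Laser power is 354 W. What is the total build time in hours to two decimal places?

164.63 hours

Layer count = ceil(286 / 0.06) = 4767.
Scan path per layer = 8890 / 0.12, so 74083.3 mm.
Laser time per layer = 74083.3 / 648 = 114.3261 s.
Time per layer: 114.3261 + 10 → 124.3261 s.
Build time = 4767 × 124.3261 = 592662.5187 s = 164.63 hours.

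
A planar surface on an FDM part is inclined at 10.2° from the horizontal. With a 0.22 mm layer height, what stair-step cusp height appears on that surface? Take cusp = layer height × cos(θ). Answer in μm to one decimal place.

216.5 μm

Cusp = layer height × cos(10.2°) = 0.22 × 0.9842 = 0.216524 mm = 216.5 μm.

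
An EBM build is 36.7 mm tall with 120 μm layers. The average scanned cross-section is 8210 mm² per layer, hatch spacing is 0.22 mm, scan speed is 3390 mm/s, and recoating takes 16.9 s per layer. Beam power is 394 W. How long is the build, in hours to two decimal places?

Layers = ⌈36.7/0.12⌉ = 306.
Per-layer scan distance: 8210 / 0.22 → 37318.2 mm.
Per-layer scan time = 37318.2 / 3390 = 11.0083 s.
Time per layer = 11.0083 + 16.9, so 27.9083 s.
Total: 306 × 27.9083 s = 8539.9398 s → 2.37 hours.

2.37 hours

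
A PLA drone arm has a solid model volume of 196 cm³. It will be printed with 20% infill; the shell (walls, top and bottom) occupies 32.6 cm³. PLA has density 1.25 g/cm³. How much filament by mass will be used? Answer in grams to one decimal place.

81.6 g

Volume inside the shell: 196 − 32.6 → 163.4 cm³.
Deposited infill = 0.20 × 163.4 = 32.68 cm³.
Deposited volume = 32.6 + 32.68, so 65.28 cm³.
Mass = 65.28 × 1.25 = 81.6 g.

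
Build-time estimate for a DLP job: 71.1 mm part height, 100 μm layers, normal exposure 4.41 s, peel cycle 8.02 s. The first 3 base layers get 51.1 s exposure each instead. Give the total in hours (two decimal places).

Layer count = ceil(71.1 / 0.1) = 711.
Bottom layers = 3 × (51.1 + 8.02), so 177.36 s.
Normal layers: 708 × (4.41 + 8.02) → 8800.44 s.
Total = 177.36 + 8800.44 = 8977.8 s = 2.49 hours.

2.49 hours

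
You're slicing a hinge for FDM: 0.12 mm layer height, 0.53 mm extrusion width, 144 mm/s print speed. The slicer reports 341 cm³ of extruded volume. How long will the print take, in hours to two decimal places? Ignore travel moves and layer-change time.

10.34 hours

Line area: 0.12 × 0.53 → 0.0636 mm².
Path length: 341000 mm³ / 0.0636 mm² → 5361635.2 mm.
Time extruding = 5361635.2 / 144 = 37233.6 s.
Converting: 37233.6 s = 10.34 hours.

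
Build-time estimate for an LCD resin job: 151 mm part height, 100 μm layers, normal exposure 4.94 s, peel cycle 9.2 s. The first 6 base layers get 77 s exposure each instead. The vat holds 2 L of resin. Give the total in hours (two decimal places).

6.05 hours

Layers = ⌈151/0.1⌉ = 1510.
Burn-in layers = 6 × (77 + 9.2), so 517.2 s.
Regular layers = 1504 × (4.94 + 9.2) = 21266.56 s.
Sum: 517.2 + 21266.56 = 21783.76 s → 6.05 hours.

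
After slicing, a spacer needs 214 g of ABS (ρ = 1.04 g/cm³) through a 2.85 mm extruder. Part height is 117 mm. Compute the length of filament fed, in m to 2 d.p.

Extruded volume: 214/1.04 = 205.7692 cm³ (205769.2 mm³).
Filament cross-section = π × (2.85/2)² = 6.3794 mm².
L = V/A = 205769.2/6.3794 = 32255.26 mm → 32.26 m.

32.26 m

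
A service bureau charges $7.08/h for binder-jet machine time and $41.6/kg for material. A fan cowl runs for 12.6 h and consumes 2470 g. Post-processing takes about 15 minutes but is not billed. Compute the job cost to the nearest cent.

Machine-time cost = 7.08 × 12.6, so $89.208.
Material charge: 41.6 × 2470/1000 → $102.752.
Total = 89.208 + 102.752 = $191.96.

$191.96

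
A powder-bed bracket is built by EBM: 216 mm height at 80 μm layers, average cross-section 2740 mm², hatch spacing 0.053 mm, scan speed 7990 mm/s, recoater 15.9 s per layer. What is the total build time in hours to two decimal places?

16.78 hours

Layers = ⌈216/0.08⌉ = 2700.
Per-layer scan distance = 2740 / 0.053, so 51698.1 mm.
Per-layer scan time: 51698.1 / 7990 → 6.4704 s.
Layer cycle = 6.4704 + 15.9 = 22.3704 s.
2700 layers × 22.3704 s/layer = 60400.08 s, i.e. 16.78 hours.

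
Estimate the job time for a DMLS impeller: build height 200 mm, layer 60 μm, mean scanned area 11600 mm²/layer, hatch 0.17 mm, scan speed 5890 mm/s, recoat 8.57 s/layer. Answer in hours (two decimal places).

Layer count = ceil(200 / 0.06) = 3334.
Scan path per layer = 11600 / 0.17, so 68235.3 mm.
Per-layer scan time = 68235.3 / 5890, so 11.5849 s.
Per-layer time: 11.5849 + 8.57 → 20.1549 s.
Total: 3334 × 20.1549 s = 67196.4366 s → 18.67 hours.

18.67 hours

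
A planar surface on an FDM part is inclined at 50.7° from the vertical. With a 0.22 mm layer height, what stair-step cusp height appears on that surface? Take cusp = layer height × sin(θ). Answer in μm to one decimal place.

170.2 μm

sin(50.7°) = 0.7738, so cusp = 0.22 × 0.7738 = 0.170236 mm → 170.2 μm.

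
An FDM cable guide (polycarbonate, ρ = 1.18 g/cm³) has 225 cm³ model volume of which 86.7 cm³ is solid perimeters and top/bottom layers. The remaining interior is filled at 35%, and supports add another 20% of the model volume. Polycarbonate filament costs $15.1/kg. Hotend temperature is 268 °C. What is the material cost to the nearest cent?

Interior volume: 225 − 86.7 → 138.3 cm³.
Infill deposited = 0.35 × 138.3, so 48.405 cm³.
Support: 0.20 × 225 → 45 cm³.
Total printed volume = 86.7 + 48.405 + 45 = 180.105 cm³.
Mass: 180.105 × 1.18 → 212.5239 g.
At $15.1/kg: 212.5239/1000 × 15.1 = $3.21.

$3.21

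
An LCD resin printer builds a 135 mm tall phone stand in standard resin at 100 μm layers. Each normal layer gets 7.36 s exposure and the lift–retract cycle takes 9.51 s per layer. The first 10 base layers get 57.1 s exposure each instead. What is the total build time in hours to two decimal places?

6.46 hours

Number of layers: 135 / 0.1 → 1350 (rounded up).
Burn-in layers: 10 × (57.1 + 9.51) → 666.1 s.
Regular layers = 1340 × (7.36 + 9.51) = 22605.8 s.
Sum: 666.1 + 22605.8 = 23271.9 s → 6.46 hours.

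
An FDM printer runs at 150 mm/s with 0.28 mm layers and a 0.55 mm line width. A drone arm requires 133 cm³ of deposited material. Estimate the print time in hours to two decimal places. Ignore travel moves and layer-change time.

1.60 hours

Extrusion cross-section: 0.28 × 0.55 → 0.154 mm².
Total extruded path = 133000/0.154 = 863636.4 mm.
Extrusion time = 863636.4 / 150 = 5757.6 s.
In the requested units: 5757.6 s = 1.60 hours.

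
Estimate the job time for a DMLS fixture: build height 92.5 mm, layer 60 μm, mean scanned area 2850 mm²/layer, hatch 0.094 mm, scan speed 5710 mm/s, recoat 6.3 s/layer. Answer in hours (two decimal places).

4.97 hours

Layers = ⌈92.5/0.06⌉ = 1542.
Per-layer scan distance = 2850 / 0.094 = 30319.1 mm.
Per-layer scan time = 30319.1 / 5710 = 5.3098 s.
Layer cycle = 5.3098 + 6.3, so 11.6098 s.
1542 layers × 11.6098 s/layer = 17902.3116 s, i.e. 4.97 hours.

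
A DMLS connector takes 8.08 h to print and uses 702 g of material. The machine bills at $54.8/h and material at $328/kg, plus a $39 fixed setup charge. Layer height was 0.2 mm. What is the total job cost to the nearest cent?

$712.04

Machine cost: 54.8 × 8.08 → $442.784.
Material cost: 328 × 702/1000 → $230.256.
Adding setup: 442.784 + 230.256 + 39 → $712.04.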